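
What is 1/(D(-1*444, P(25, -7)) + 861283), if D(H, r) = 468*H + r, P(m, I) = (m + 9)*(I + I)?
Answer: 1/653015 ≈ 1.5314e-6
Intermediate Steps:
P(m, I) = 2*I*(9 + m) (P(m, I) = (9 + m)*(2*I) = 2*I*(9 + m))
D(H, r) = r + 468*H
1/(D(-1*444, P(25, -7)) + 861283) = 1/((2*(-7)*(9 + 25) + 468*(-1*444)) + 861283) = 1/((2*(-7)*34 + 468*(-444)) + 861283) = 1/((-476 - 207792) + 861283) = 1/(-208268 + 861283) = 1/653015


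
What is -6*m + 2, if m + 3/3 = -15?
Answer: 98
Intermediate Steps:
m = -16 (m = -1 - 15 = -16)
-6*m + 2 = -6*(-16) + 2 = 96 + 2 = 98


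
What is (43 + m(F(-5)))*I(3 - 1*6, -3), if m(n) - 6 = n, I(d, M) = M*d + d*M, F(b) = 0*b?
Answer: 882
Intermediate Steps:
F(b) = 0
I(d, M) = 2*M*d (I(d, M) = M*d + M*d = 2*M*d)
m(n) = 6 + n
(43 + m(F(-5)))*I(3 - 1*6, -3) = (43 + (6 + 0))*(2*(-3)*(3 - 1*6)) = (43 + 6)*(2*(-3)*(3 - 6)) = 49*(2*(-3)*(-3)) = 49*18 = 882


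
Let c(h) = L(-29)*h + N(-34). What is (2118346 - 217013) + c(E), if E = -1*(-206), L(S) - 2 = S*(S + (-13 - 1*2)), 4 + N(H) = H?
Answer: 2164563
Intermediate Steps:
N(H) = -4 + H
L(S) = 2 + S*(-15 + S) (L(S) = 2 + S*(S + (-13 - 1*2)) = 2 + S*(S + (-13 - 2)) = 2 + S*(S - 15) = 2 + S*(-15 + S))
E = 206
c(h) = -38 + 1278*h (c(h) = (2 + (-29)**2 - 15*(-29))*h + (-4 - 34) = (2 + 841 + 435)*h - 38 = 1278*h - 38 = -38 + 1278*h)
(2118346 - 217013) + c(E) = (2118346 - 217013) + (-38 + 1278*206) = 1901333 + (-38 + 263268) = 1901333 + 263230 = 2164563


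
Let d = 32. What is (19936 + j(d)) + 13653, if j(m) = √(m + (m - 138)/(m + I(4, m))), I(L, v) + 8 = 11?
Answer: 33589 + 13*√210/35 ≈ 33594.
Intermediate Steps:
I(L, v) = 3 (I(L, v) = -8 + 11 = 3)
j(m) = √(m + (-138 + m)/(3 + m)) (j(m) = √(m + (m - 138)/(m + 3)) = √(m + (-138 + m)/(3 + m)))
(19936 + j(d)) + 13653 = (19936 + √((-138 + 32 + 32*(3 + 32))/(3 + 32))) + 13653 = (19936 + √((-138 + 32 + 32*35)/35)) + 13653 = (19936 + √((-138 + 32 + 1120)/35)) + 13653 = (19936 + √((1/35)*1014)) + 13653 = (19936 + √(1014/35)) + 13653 = (19936 + 13*√210/35) + 13653 = 33589 + 13*√210/35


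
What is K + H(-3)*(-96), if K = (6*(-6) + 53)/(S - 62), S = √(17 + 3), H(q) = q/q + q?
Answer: 366577/1912 - 17*√5/1912 ≈ 191.70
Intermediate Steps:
H(q) = 1 + q
S = 2*√5 (S = √20 = 2*√5 ≈ 4.4721)
K = 17/(-62 + 2*√5) (K = (6*(-6) + 53)/(2*√5 - 62) = (-36 + 53)/(-62 + 2*√5) = 17/(-62 + 2*√5) ≈ -0.29551)
K + H(-3)*(-96) = (-527/1912 - 17*√5/1912) + (1 - 3)*(-96) = (-527/1912 - 17*√5/1912) - 2*(-96) = (-527/1912 - 17*√5/1912) + 192 = 366577/1912 - 17*√5/1912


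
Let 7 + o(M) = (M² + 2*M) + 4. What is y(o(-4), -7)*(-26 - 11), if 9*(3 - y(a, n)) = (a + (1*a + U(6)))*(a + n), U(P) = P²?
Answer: -4403/9 ≈ -489.22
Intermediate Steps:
o(M) = -3 + M² + 2*M (o(M) = -7 + ((M² + 2*M) + 4) = -7 + (4 + M² + 2*M) = -3 + M² + 2*M)
y(a, n) = 3 - (36 + 2*a)*(a + n)/9 (y(a, n) = 3 - (a + (1*a + 6²))*(a + n)/9 = 3 - (a + (a + 36))*(a + n)/9 = 3 - (a + (36 + a))*(a + n)/9 = 3 - (36 + 2*a)*(a + n)/9)
y(o(-4), -7)*(-26 - 11) = (3 - 4*(-3 + (-4)² + 2*(-4)) - 4*(-7) - 2*(-3 + (-4)² + 2*(-4))²/9 - 2/9*(-3 + (-4)² + 2*(-4))*(-7))*(-26 - 11) = (3 - 4*(-3 + 16 - 8) + 28 - 2*(-3 + 16 - 8)²/9 - 2/9*(-3 + 16 - 8)*(-7))*(-37) = (3 - 4*5 + 28 - 2/9*5² - 2/9*5*(-7))*(-37) = (3 - 20 + 28 - 2/9*25 + 70/9)*(-37) = (3 - 20 + 28 - 50/9 + 70/9)*(-37) = (119/9)*(-37) = -4403/9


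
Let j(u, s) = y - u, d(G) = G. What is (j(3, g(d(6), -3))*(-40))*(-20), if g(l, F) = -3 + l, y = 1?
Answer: -1600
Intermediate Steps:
j(u, s) = 1 - u
(j(3, g(d(6), -3))*(-40))*(-20) = ((1 - 1*3)*(-40))*(-20) = ((1 - 3)*(-40))*(-20) = -2*(-40)*(-20) = 80*(-20) = -1600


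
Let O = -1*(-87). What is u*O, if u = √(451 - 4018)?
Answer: 87*I*√3567 ≈ 5196.0*I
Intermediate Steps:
u = I*√3567 (u = √(-3567) = I*√3567 ≈ 59.724*I)
O = 87
u*O = (I*√3567)*87 = 87*I*√3567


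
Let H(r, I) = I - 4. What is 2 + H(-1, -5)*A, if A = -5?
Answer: 47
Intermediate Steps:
H(r, I) = -4 + I
2 + H(-1, -5)*A = 2 + (-4 - 5)*(-5) = 2 - 9*(-5) = 2 + 45 = 47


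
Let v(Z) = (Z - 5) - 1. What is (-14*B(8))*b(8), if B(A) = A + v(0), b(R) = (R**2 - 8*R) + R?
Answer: -224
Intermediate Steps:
v(Z) = -6 + Z (v(Z) = (-5 + Z) - 1 = -6 + Z)
b(R) = R**2 - 7*R
B(A) = -6 + A (B(A) = A + (-6 + 0) = A - 6 = -6 + A)
(-14*B(8))*b(8) = (-14*(-6 + 8))*(8*(-7 + 8)) = (-14*2)*(8*1) = -28*8 = -224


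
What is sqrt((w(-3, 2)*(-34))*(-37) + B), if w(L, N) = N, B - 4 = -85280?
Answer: 2*I*sqrt(20690) ≈ 287.68*I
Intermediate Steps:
B = -85276 (B = 4 - 85280 = -85276)
sqrt((w(-3, 2)*(-34))*(-37) + B) = sqrt((2*(-34))*(-37) - 85276) = sqrt(-68*(-37) - 85276) = sqrt(2516 - 85276) = sqrt(-82760) = 2*I*sqrt(20690)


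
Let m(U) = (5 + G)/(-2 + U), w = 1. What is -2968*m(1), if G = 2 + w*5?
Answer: 35616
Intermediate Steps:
G = 7 (G = 2 + 1*5 = 2 + 5 = 7)
m(U) = 12/(-2 + U) (m(U) = (5 + 7)/(-2 + U) = 12/(-2 + U))
-2968*m(1) = -35616/(-2 + 1) = -35616/(-1) = -35616*(-1) = -2968*(-12) = 35616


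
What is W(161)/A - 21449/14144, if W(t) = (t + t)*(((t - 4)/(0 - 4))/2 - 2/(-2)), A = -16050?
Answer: -129715673/113505600 ≈ -1.1428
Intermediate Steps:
W(t) = 2*t*(3/2 - t/8) (W(t) = (2*t)*(((-4 + t)/(-4))*(1/2) - 2*(-1/2)) = (2*t)*(((-4 + t)*(-1/4))*(1/2) + 1) = (2*t)*((1 - t/4)*(1/2) + 1) = (2*t)*((1/2 - t/8) + 1) = (2*t)*(3/2 - t/8) = 2*t*(3/2 - t/8))
W(161)/A - 21449/14144 = ((1/4)*161*(12 - 1*161))/(-16050) - 21449/14144 = ((1/4)*161*(12 - 161))*(-1/16050) - 21449*1/14144 = ((1/4)*161*(-149))*(-1/16050) - 21449/14144 = -23989/4*(-1/16050) - 21449/14144 = 23989/64200 - 21449/14144 = -129715673/113505600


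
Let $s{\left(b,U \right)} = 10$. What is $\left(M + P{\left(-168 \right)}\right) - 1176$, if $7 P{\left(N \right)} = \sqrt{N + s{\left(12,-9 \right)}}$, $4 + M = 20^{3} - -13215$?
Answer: $20035 + \frac{i \sqrt{158}}{7} \approx 20035.0 + 1.7957 i$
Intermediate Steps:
$M = 21211$ ($M = -4 + \left(20^{3} - -13215\right) = -4 + \left(8000 + 13215\right) = -4 + 21215 = 21211$)
$P{\left(N \right)} = \frac{\sqrt{10 + N}}{7}$ ($P{\left(N \right)} = \frac{\sqrt{N + 10}}{7} = \frac{\sqrt{10 + N}}{7}$)
$\left(M + P{\left(-168 \right)}\right) - 1176 = \left(21211 + \frac{\sqrt{10 - 168}}{7}\right) - 1176 = \left(21211 + \frac{\sqrt{-158}}{7}\right) - 1176 = \left(21211 + \frac{i \sqrt{158}}{7}\right) - 1176 = 20035 + \frac{i \sqrt{158}}{7}$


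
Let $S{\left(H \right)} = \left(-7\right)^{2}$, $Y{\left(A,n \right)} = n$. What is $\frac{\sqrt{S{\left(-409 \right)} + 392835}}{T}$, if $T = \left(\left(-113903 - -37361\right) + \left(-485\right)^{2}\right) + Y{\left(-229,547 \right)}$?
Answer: $\frac{\sqrt{98221}}{79615} \approx 0.0039365$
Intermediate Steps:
$S{\left(H \right)} = 49$
$T = 159230$ ($T = \left(\left(-113903 - -37361\right) + \left(-485\right)^{2}\right) + 547 = \left(\left(-113903 + 37361\right) + 235225\right) + 547 = \left(-76542 + 235225\right) + 547 = 158683 + 547 = 159230$)
$\frac{\sqrt{S{\left(-409 \right)} + 392835}}{T} = \frac{\sqrt{49 + 392835}}{159230} = \sqrt{392884} \cdot \frac{1}{159230} = 2 \sqrt{98221} \cdot \frac{1}{159230} = \frac{\sqrt{98221}}{79615}$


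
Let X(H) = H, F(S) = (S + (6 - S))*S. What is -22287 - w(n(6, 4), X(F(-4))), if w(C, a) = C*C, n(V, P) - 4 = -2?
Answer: -22291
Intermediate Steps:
n(V, P) = 2 (n(V, P) = 4 - 2 = 2)
F(S) = 6*S
w(C, a) = C**2
-22287 - w(n(6, 4), X(F(-4))) = -22287 - 1*2**2 = -22287 - 1*4 = -22287 - 4 = -22291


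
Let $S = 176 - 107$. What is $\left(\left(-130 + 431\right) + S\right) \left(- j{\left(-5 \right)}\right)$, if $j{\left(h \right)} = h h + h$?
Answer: $-7400$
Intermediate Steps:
$j{\left(h \right)} = h + h^{2}$ ($j{\left(h \right)} = h^{2} + h = h + h^{2}$)
$S = 69$ ($S = 176 - 107 = 69$)
$\left(\left(-130 + 431\right) + S\right) \left(- j{\left(-5 \right)}\right) = \left(\left(-130 + 431\right) + 69\right) \left(- \left(-5\right) \left(1 - 5\right)\right) = \left(301 + 69\right) \left(- \left(-5\right) \left(-4\right)\right) = 370 \left(\left(-1\right) 20\right) = 370 \left(-20\right) = -7400$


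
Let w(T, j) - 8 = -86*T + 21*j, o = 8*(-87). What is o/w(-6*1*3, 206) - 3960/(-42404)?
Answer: -777558/31177541 ≈ -0.024940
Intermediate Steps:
o = -696
w(T, j) = 8 - 86*T + 21*j (w(T, j) = 8 + (-86*T + 21*j) = 8 - 86*T + 21*j)
o/w(-6*1*3, 206) - 3960/(-42404) = -696/(8 - 86*(-6*1)*3 + 21*206) - 3960/(-42404) = -696/(8 - (-516)*3 + 4326) - 3960*(-1/42404) = -696/(8 - 86*(-18) + 4326) + 990/10601 = -696/(8 + 1548 + 4326) + 990/10601 = -696/5882 + 990/10601 = -696*1/5882 + 990/10601 = -348/2941 + 990/10601 = -777558/31177541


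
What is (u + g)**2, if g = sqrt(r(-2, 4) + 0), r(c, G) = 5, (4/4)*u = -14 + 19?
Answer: (5 + sqrt(5))**2 ≈ 52.361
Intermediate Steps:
u = 5 (u = -14 + 19 = 5)
g = sqrt(5) (g = sqrt(5 + 0) = sqrt(5) ≈ 2.2361)
(u + g)**2 = (5 + sqrt(5))**2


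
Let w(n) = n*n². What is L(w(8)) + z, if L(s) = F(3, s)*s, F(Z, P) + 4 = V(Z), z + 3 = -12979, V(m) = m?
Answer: -13494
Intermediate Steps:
z = -12982 (z = -3 - 12979 = -12982)
w(n) = n³
F(Z, P) = -4 + Z
L(s) = -s (L(s) = (-4 + 3)*s = -s)
L(w(8)) + z = -1*8³ - 12982 = -1*512 - 12982 = -512 - 12982 = -13494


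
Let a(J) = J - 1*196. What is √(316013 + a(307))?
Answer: 2*√79031 ≈ 562.25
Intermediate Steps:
a(J) = -196 + J (a(J) = J - 196 = -196 + J)
√(316013 + a(307)) = √(316013 + (-196 + 307)) = √(316013 + 111) = √316124 = 2*√79031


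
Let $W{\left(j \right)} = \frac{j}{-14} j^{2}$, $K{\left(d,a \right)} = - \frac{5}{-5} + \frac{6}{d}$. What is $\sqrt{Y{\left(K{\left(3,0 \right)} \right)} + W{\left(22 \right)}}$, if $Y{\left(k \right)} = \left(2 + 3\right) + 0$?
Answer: $\frac{i \sqrt{37023}}{7} \approx 27.488 i$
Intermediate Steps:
$K{\left(d,a \right)} = 1 + \frac{6}{d}$ ($K{\left(d,a \right)} = \left(-5\right) \left(- \frac{1}{5}\right) + \frac{6}{d} = 1 + \frac{6}{d}$)
$W{\left(j \right)} = - \frac{j^{3}}{14}$ ($W{\left(j \right)} = j \left(- \frac{1}{14}\right) j^{2} = - \frac{j}{14} j^{2} = - \frac{j^{3}}{14}$)
$Y{\left(k \right)} = 5$ ($Y{\left(k \right)} = 5 + 0 = 5$)
$\sqrt{Y{\left(K{\left(3,0 \right)} \right)} + W{\left(22 \right)}} = \sqrt{5 - \frac{22^{3}}{14}} = \sqrt{5 - \frac{5324}{7}} = \sqrt{- \frac{5289}{7}} = \frac{i \sqrt{37023}}{7}$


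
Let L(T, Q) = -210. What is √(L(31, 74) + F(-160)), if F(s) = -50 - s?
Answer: 10*I ≈ 10.0*I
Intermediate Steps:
√(L(31, 74) + F(-160)) = √(-210 + (-50 - 1*(-160))) = √(-210 + (-50 + 160)) = √(-210 + 110) = √(-100) = 10*I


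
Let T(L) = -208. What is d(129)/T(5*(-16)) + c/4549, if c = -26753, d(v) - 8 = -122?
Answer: -2523019/473096 ≈ -5.3330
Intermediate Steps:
d(v) = -114 (d(v) = 8 - 122 = -114)
d(129)/T(5*(-16)) + c/4549 = -114/(-208) - 26753/4549 = -114*(-1/208) - 26753*1/4549 = 57/104 - 26753/4549 = -2523019/473096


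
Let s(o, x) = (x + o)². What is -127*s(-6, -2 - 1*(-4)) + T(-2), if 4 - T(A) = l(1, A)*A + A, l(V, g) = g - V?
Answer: -2032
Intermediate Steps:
s(o, x) = (o + x)²
T(A) = 4 - A - A*(-1 + A) (T(A) = 4 - ((A - 1*1)*A + A) = 4 - ((A - 1)*A + A) = 4 - ((-1 + A)*A + A) = 4 - (A*(-1 + A) + A) = 4 - (A + A*(-1 + A)) = 4 + (-A - A*(-1 + A)) = 4 - A - A*(-1 + A))
-127*s(-6, -2 - 1*(-4)) + T(-2) = -127*(-6 + (-2 - 1*(-4)))² + (4 - 1*(-2)²) = -127*(-6 + (-2 + 4))² + (4 - 1*4) = -127*(-6 + 2)² + (4 - 4) = -127*(-4)² + 0 = -127*16 + 0 = -2032 + 0 = -2032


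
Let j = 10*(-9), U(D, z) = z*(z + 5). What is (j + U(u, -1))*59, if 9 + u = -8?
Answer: -5546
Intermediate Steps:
u = -17 (u = -9 - 8 = -17)
U(D, z) = z*(5 + z)
j = -90
(j + U(u, -1))*59 = (-90 - (5 - 1))*59 = (-90 - 1*4)*59 = (-90 - 4)*59 = -94*59 = -5546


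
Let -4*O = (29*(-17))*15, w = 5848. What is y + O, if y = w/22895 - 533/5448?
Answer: 230617867919/124731960 ≈ 1848.9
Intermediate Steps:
O = 7395/4 (O = -29*(-17)*15/4 = -(-493)*15/4 = -¼*(-7395) = 7395/4 ≈ 1848.8)
y = 19656869/124731960 (y = 5848/22895 - 533/5448 = 19656869/124731960 ≈ 0.15759)
y + O = 19656869/124731960 + 7395/4 = 230617867919/124731960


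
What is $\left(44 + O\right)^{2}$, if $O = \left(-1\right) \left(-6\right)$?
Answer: $2500$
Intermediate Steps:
$O = 6$
$\left(44 + O\right)^{2} = \left(44 + 6\right)^{2} = 50^{2} = 2500$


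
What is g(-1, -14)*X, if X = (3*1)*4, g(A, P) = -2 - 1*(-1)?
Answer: -12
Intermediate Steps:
g(A, P) = -1 (g(A, P) = -2 + 1 = -1)
X = 12 (X = 3*4 = 12)
g(-1, -14)*X = -1*12 = -12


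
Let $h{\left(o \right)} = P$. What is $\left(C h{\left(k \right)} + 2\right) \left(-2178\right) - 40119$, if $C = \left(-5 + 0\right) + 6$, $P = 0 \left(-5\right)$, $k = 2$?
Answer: $-44475$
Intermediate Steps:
$P = 0$
$h{\left(o \right)} = 0$
$C = 1$ ($C = -5 + 6 = 1$)
$\left(C h{\left(k \right)} + 2\right) \left(-2178\right) - 40119 = \left(1 \cdot 0 + 2\right) \left(-2178\right) - 40119 = \left(0 + 2\right) \left(-2178\right) - 40119 = 2 \left(-2178\right) - 40119 = -4356 - 40119 = -44475$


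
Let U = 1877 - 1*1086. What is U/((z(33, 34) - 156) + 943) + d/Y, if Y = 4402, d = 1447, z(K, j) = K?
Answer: 2334261/1804820 ≈ 1.2933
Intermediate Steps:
U = 791 (U = 1877 - 1086 = 791)
U/((z(33, 34) - 156) + 943) + d/Y = 791/((33 - 156) + 943) + 1447/4402 = 791/(-123 + 943) + 1447*(1/4402) = 791/820 + 1447/4402 = 2334261/1804820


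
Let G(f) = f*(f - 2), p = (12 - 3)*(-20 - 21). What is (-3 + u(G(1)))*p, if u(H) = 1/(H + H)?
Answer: 2583/2 ≈ 1291.5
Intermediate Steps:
p = -369 (p = 9*(-41) = -369)
G(f) = f*(-2 + f)
u(H) = 1/(2*H)
(-3 + u(G(1)))*p = (-3 + 1/(2*((1*(-2 + 1)))))*(-369) = (-3 + 1/(2*((1*(-1)))))*(-369) = (-3 + (½)/(-1))*(-369) = (-3 + (½)*(-1))*(-369) = (-3 - ½)*(-369) = -7/2*(-369) = 2583/2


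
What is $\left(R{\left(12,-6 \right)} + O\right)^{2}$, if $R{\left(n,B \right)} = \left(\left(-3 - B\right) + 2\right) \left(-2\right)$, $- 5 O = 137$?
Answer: $\frac{34969}{25} \approx 1398.8$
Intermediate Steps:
$O = - \frac{137}{5}$ ($O = \left(- \frac{1}{5}\right) 137 = - \frac{137}{5} \approx -27.4$)
$R{\left(n,B \right)} = 2 + 2 B$ ($R{\left(n,B \right)} = \left(-1 - B\right) \left(-2\right) = 2 + 2 B$)
$\left(R{\left(12,-6 \right)} + O\right)^{2} = \left(\left(2 + 2 \left(-6\right)\right) - \frac{137}{5}\right)^{2} = \left(\left(2 - 12\right) - \frac{137}{5}\right)^{2} = \left(-10 - \frac{137}{5}\right)^{2} = \left(- \frac{187}{5}\right)^{2} = \frac{34969}{25}$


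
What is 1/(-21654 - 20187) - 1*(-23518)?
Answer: 984016637/41841 ≈ 23518.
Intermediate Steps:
1/(-21654 - 20187) - 1*(-23518) = 1/(-41841) + 23518 = -1/41841 + 23518 = 984016637/41841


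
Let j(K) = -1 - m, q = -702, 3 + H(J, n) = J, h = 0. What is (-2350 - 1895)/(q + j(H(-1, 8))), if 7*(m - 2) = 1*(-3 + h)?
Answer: 9905/1644 ≈ 6.0249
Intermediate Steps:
m = 11/7 (m = 2 + (1*(-3 + 0))/7 = 2 + (1*(-3))/7 = 2 + (⅐)*(-3) = 2 - 3/7 = 11/7 ≈ 1.5714)
H(J, n) = -3 + J
j(K) = -18/7 (j(K) = -1 - 1*11/7 = -1 - 11/7 = -18/7)
(-2350 - 1895)/(q + j(H(-1, 8))) = (-2350 - 1895)/(-702 - 18/7) = -4245/(-4932/7) = -4245*(-7/4932) = 9905/1644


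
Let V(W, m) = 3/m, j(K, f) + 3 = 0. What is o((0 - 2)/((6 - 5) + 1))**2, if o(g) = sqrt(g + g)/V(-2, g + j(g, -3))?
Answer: -32/9 ≈ -3.5556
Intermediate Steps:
j(K, f) = -3 (j(K, f) = -3 + 0 = -3)
o(g) = sqrt(2)*sqrt(g)*(-1 + g/3) (o(g) = sqrt(g + g)/((3/(g - 3))) = sqrt(2*g)/((3/(-3 + g))) = (sqrt(2)*sqrt(g))*(-1 + g/3) = sqrt(2)*sqrt(g)*(-1 + g/3))
o((0 - 2)/((6 - 5) + 1))**2 = (sqrt(2)*sqrt((0 - 2)/((6 - 5) + 1))*(-3 + (0 - 2)/((6 - 5) + 1))/3)**2 = (sqrt(2)*sqrt(-2/(1 + 1))*(-3 - 2/(1 + 1))/3)**2 = (sqrt(2)*sqrt(-2/2)*(-3 - 2/2)/3)**2 = (sqrt(2)*sqrt(-2*1/2)*(-3 - 2*1/2)/3)**2 = (sqrt(2)*sqrt(-1)*(-3 - 1)/3)**2 = ((1/3)*sqrt(2)*I*(-4))**2 = (-4*I*sqrt(2)/3)**2 = -32/9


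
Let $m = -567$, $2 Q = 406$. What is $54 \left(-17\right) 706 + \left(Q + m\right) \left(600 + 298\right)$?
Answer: $-974980$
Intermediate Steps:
$Q = 203$ ($Q = \frac{1}{2} \cdot 406 = 203$)
$54 \left(-17\right) 706 + \left(Q + m\right) \left(600 + 298\right) = 54 \left(-17\right) 706 + \left(203 - 567\right) \left(600 + 298\right) = \left(-918\right) 706 - 326872 = -648108 - 326872 = -974980$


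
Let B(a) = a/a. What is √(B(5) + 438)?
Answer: √439 ≈ 20.952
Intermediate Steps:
B(a) = 1
√(B(5) + 438) = √(1 + 438) = √439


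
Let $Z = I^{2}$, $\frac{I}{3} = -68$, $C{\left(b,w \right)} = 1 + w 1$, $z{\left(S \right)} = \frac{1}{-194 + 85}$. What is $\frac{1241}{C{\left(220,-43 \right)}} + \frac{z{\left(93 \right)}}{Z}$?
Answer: $- \frac{938225791}{31753008} \approx -29.548$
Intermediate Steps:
$z{\left(S \right)} = - \frac{1}{109}$ ($z{\left(S \right)} = \frac{1}{-109} = - \frac{1}{109}$)
$C{\left(b,w \right)} = 1 + w$
$I = -204$ ($I = 3 \left(-68\right) = -204$)
$Z = 41616$ ($Z = \left(-204\right)^{2} = 41616$)
$\frac{1241}{C{\left(220,-43 \right)}} + \frac{z{\left(93 \right)}}{Z} = \frac{1241}{1 - 43} - \frac{1}{109 \cdot 41616} = \frac{1241}{-42} - \frac{1}{4536144} = 1241 \left(- \frac{1}{42}\right) - \frac{1}{4536144} = - \frac{1241}{42} - \frac{1}{4536144} = - \frac{938225791}{31753008}$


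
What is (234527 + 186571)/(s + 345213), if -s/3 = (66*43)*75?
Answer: -140366/97779 ≈ -1.4355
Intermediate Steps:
s = -638550 (s = -3*66*43*75 = -8514*75 = -3*212850 = -638550)
(234527 + 186571)/(s + 345213) = (234527 + 186571)/(-638550 + 345213) = 421098/(-293337) = 421098*(-1/293337) = -140366/97779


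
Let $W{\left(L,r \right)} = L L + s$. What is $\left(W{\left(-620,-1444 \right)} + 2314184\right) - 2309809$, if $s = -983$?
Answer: $387792$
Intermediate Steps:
$W{\left(L,r \right)} = -983 + L^{2}$ ($W{\left(L,r \right)} = L L - 983 = L^{2} - 983 = -983 + L^{2}$)
$\left(W{\left(-620,-1444 \right)} + 2314184\right) - 2309809 = \left(\left(-983 + \left(-620\right)^{2}\right) + 2314184\right) - 2309809 = \left(\left(-983 + 384400\right) + 2314184\right) - 2309809 = \left(383417 + 2314184\right) - 2309809 = 2697601 - 2309809 = 387792$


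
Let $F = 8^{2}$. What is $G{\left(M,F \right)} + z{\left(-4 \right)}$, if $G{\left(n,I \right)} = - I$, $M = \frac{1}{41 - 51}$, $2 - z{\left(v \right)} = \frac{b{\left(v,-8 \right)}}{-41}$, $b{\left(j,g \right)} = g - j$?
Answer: $- \frac{2546}{41} \approx -62.098$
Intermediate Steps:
$z{\left(v \right)} = \frac{74}{41} - \frac{v}{41}$ ($z{\left(v \right)} = 2 - \frac{-8 - v}{-41} = 2 - \left(-8 - v\right) \left(- \frac{1}{41}\right) = 2 - \left(\frac{8}{41} + \frac{v}{41}\right) = \frac{74}{41} - \frac{v}{41}$)
$F = 64$
$M = - \frac{1}{10}$ ($M = \frac{1}{-10} = - \frac{1}{10} \approx -0.1$)
$G{\left(M,F \right)} + z{\left(-4 \right)} = \left(-1\right) 64 + \left(\frac{74}{41} - - \frac{4}{41}\right) = -64 + \left(\frac{74}{41} + \frac{4}{41}\right) = -64 + \frac{78}{41} = - \frac{2546}{41}$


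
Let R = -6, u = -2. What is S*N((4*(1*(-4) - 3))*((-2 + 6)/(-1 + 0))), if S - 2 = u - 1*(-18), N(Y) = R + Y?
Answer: 1908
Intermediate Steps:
N(Y) = -6 + Y
S = 18 (S = 2 + (-2 - 1*(-18)) = 2 + (-2 + 18) = 2 + 16 = 18)
S*N((4*(1*(-4) - 3))*((-2 + 6)/(-1 + 0))) = 18*(-6 + (4*(1*(-4) - 3))*((-2 + 6)/(-1 + 0))) = 18*(-6 + (4*(-4 - 3))*(4/(-1))) = 18*(-6 + (4*(-7))*(4*(-1))) = 18*(-6 - 28*(-4)) = 18*(-6 + 112) = 18*106 = 1908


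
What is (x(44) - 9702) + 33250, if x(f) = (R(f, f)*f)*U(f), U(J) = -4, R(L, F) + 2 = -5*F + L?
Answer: 54876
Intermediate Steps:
R(L, F) = -2 + L - 5*F (R(L, F) = -2 + (-5*F + L) = -2 + (L - 5*F) = -2 + L - 5*F)
x(f) = -4*f*(-2 - 4*f) (x(f) = ((-2 + f - 5*f)*f)*(-4) = ((-2 - 4*f)*f)*(-4) = (f*(-2 - 4*f))*(-4) = -4*f*(-2 - 4*f))
(x(44) - 9702) + 33250 = (8*44*(1 + 2*44) - 9702) + 33250 = (8*44*(1 + 88) - 9702) + 33250 = (8*44*89 - 9702) + 33250 = (31328 - 9702) + 33250 = 21626 + 33250 = 54876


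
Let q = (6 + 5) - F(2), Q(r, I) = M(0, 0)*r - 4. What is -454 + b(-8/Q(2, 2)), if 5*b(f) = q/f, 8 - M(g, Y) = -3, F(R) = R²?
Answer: -9143/20 ≈ -457.15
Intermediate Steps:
M(g, Y) = 11 (M(g, Y) = 8 - 1*(-3) = 8 + 3 = 11)
Q(r, I) = -4 + 11*r (Q(r, I) = 11*r - 4 = -4 + 11*r)
q = 7 (q = (6 + 5) - 1*2² = 11 - 1*4 = 11 - 4 = 7)
b(f) = 7/(5*f) (b(f) = (7/f)/5 = 7/(5*f))
-454 + b(-8/Q(2, 2)) = -454 + 7/(5*((-8/(-4 + 11*2)))) = -454 + 7/(5*((-8/(-4 + 22)))) = -454 + 7/(5*((-8/18))) = -454 + 7/(5*((-8*1/18))) = -454 + 7/(5*(-4/9)) = -454 + (7/5)*(-9/4) = -454 - 63/20 = -9143/20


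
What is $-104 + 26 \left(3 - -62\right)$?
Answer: $1586$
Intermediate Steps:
$-104 + 26 \left(3 - -62\right) = -104 + 26 \left(3 + 62\right) = -104 + 26 \cdot 65 = -104 + 1690 = 1586$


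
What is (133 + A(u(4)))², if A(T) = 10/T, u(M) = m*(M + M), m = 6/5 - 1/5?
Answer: 288369/16 ≈ 18023.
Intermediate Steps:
m = 1 (m = 6*(⅕) - 1*⅕ = 6/5 - ⅕ = 1)
u(M) = 2*M (u(M) = 1*(M + M) = 1*(2*M) = 2*M)
(133 + A(u(4)))² = (133 + 10/((2*4)))² = (133 + 10/8)² = (133 + 10*(⅛))² = (133 + 5/4)² = (537/4)² = 288369/16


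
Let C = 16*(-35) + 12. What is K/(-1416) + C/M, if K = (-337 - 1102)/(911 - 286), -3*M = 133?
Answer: 1455131387/117705000 ≈ 12.363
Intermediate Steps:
M = -133/3 (M = -1/3*133 = -133/3 ≈ -44.333)
C = -548 (C = -560 + 12 = -548)
K = -1439/625 ≈ -2.3024
K/(-1416) + C/M = -1439/625/(-1416) - 548/(-133/3) = -1439/625*(-1/1416) - 548*(-3/133) = 1439/885000 + 1644/133 = 1455131387/117705000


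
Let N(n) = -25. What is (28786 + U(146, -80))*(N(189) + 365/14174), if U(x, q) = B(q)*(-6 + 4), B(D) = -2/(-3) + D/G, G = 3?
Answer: -5104109715/7087 ≈ -7.2021e+5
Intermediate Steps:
B(D) = ⅔ + D/3 (B(D) = -2/(-3) + D/3 = -2*(-⅓) + D*(⅓) = ⅔ + D/3)
U(x, q) = -4/3 - 2*q/3 (U(x, q) = (⅔ + q/3)*(-6 + 4) = (⅔ + q/3)*(-2) = -4/3 - 2*q/3)
(28786 + U(146, -80))*(N(189) + 365/14174) = (28786 + (-4/3 - ⅔*(-80)))*(-25 + 365/14174) = (28786 + (-4/3 + 160/3))*(-25 + 365*(1/14174)) = (28786 + 52)*(-25 + 365/14174) = 28838*(-353985/14174) = -5104109715/7087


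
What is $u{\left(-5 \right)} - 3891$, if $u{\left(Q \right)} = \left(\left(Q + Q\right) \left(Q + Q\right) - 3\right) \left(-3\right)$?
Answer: $-4182$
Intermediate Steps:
$u{\left(Q \right)} = 9 - 12 Q^{2}$ ($u{\left(Q \right)} = \left(2 Q 2 Q - 3\right) \left(-3\right) = \left(4 Q^{2} - 3\right) \left(-3\right) = \left(-3 + 4 Q^{2}\right) \left(-3\right) = 9 - 12 Q^{2}$)
$u{\left(-5 \right)} - 3891 = \left(9 - 12 \left(-5\right)^{2}\right) - 3891 = \left(9 - 300\right) - 3891 = -291 - 3891 = -4182$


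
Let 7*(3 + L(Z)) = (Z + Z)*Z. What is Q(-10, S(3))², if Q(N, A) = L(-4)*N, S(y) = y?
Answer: 12100/49 ≈ 246.94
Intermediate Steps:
L(Z) = -3 + 2*Z²/7 (L(Z) = -3 + ((Z + Z)*Z)/7 = -3 + ((2*Z)*Z)/7 = -3 + (2*Z²)/7 = -3 + 2*Z²/7)
Q(N, A) = 11*N/7 (Q(N, A) = (-3 + (2/7)*(-4)²)*N = (-3 + (2/7)*16)*N = (-3 + 32/7)*N = 11*N/7)
Q(-10, S(3))² = ((11/7)*(-10))² = (-110/7)² = 12100/49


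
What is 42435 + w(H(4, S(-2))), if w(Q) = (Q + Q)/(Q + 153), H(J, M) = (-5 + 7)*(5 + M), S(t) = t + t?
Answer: 6577429/155 ≈ 42435.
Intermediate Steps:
S(t) = 2*t
H(J, M) = 10 + 2*M (H(J, M) = 2*(5 + M) = 10 + 2*M)
w(Q) = 2*Q/(153 + Q) (w(Q) = (2*Q)/(153 + Q) = 2*Q/(153 + Q))
42435 + w(H(4, S(-2))) = 42435 + 2*(10 + 2*(2*(-2)))/(153 + (10 + 2*(2*(-2)))) = 42435 + 2*(10 + 2*(-4))/(153 + (10 + 2*(-4))) = 42435 + 2*(10 - 8)/(153 + (10 - 8)) = 42435 + 2*2/(153 + 2) = 42435 + 2*2/155 = 42435 + 2*2*(1/155) = 42435 + 4/155 = 6577429/155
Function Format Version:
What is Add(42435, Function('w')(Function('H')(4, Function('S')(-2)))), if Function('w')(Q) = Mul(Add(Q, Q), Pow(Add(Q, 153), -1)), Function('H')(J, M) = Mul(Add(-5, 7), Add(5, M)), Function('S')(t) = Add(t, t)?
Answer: Rational(6577429, 155) ≈ 42435.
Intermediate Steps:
Function('S')(t) = Mul(2, t)
Function('H')(J, M) = Add(10, Mul(2, M)) (Function('H')(J, M) = Mul(2, Add(5, M)) = Add(10, Mul(2, M)))
Function('w')(Q) = Mul(2, Q, Pow(Add(153, Q), -1)) (Function('w')(Q) = Mul(Mul(2, Q), Pow(Add(153, Q), -1)) = Mul(2, Q, Pow(Add(153, Q), -1)))
Add(42435, Function('w')(Function('H')(4, Function('S')(-2)))) = Add(42435, Mul(2, Add(10, Mul(2, Mul(2, -2))), Pow(Add(153, Add(10, Mul(2, Mul(2, -2)))), -1))) = Add(42435, Mul(2, Add(10, Mul(2, -4)), Pow(Add(153, Add(10, Mul(2, -4))), -1))) = Add(42435, Mul(2, Add(10, -8), Pow(Add(153, Add(10, -8)), -1))) = Add(42435, Mul(2, 2, Pow(Add(153, 2), -1))) = Add(42435, Mul(2, 2, Pow(155, -1))) = Add(42435, Mul(2, 2, Rational(1, 155))) = Add(42435, Rational(4, 155)) = Rational(6577429, 155)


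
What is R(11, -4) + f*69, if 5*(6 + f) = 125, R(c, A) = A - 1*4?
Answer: 1303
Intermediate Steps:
R(c, A) = -4 + A (R(c, A) = A - 4 = -4 + A)
f = 19 (f = -6 + (⅕)*125 = -6 + 25 = 19)
R(11, -4) + f*69 = (-4 - 4) + 19*69 = -8 + 1311 = 1303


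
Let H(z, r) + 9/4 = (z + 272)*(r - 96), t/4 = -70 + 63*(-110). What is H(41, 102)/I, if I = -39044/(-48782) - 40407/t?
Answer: 1281039711000/1532183137 ≈ 836.09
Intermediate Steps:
t = -28000 (t = 4*(-70 + 63*(-110)) = 4*(-70 - 6930) = 4*(-7000) = -28000)
H(z, r) = -9/4 + (-96 + r)*(272 + z) (H(z, r) = -9/4 + (z + 272)*(r - 96) = -9/4 + (272 + z)*(-96 + r) = -9/4 + (-96 + r)*(272 + z))
I = 1532183137/682948000 (I = -39044/(-48782) - 40407/(-28000) = -39044*(-1/48782) - 40407*(-1/28000) = 19522/24391 + 40407/28000 = 1532183137/682948000 ≈ 2.2435)
H(41, 102)/I = (-104457/4 - 96*41 + 272*102 + 102*41)/(1532183137/682948000) = (-104457/4 - 3936 + 27744 + 4182)*(682948000/1532183137) = (7503/4)*(682948000/1532183137) = 1281039711000/1532183137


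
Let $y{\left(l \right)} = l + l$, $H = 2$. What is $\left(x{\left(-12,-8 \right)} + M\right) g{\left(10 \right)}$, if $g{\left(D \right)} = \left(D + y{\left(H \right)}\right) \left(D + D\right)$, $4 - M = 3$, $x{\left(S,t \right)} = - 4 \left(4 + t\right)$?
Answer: $4760$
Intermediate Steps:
$y{\left(l \right)} = 2 l$
$x{\left(S,t \right)} = -16 - 4 t$
$M = 1$ ($M = 4 - 3 = 1$)
$g{\left(D \right)} = 2 D \left(4 + D\right)$ ($g{\left(D \right)} = \left(D + 2 \cdot 2\right) \left(D + D\right) = \left(D + 4\right) 2 D = \left(4 + D\right) 2 D = 2 D \left(4 + D\right)$)
$\left(x{\left(-12,-8 \right)} + M\right) g{\left(10 \right)} = \left(\left(-16 - -32\right) + 1\right) 2 \cdot 10 \left(4 + 10\right) = \left(\left(-16 + 32\right) + 1\right) 2 \cdot 10 \cdot 14 = \left(16 + 1\right) 280 = 17 \cdot 280 = 4760$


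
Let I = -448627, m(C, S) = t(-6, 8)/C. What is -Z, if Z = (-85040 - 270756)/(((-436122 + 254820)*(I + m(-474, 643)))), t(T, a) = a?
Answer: 2007706/458972932693 ≈ 4.3743e-6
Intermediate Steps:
m(C, S) = 8/C
Z = -2007706/458972932693 (Z = (-85040 - 270756)/(((-436122 + 254820)*(-448627 + 8/(-474)))) = -355796*(-1/(181302*(-448627 + 8*(-1/474)))) = -355796*(-1/(181302*(-448627 - 4/237))) = -355796/((-181302*(-106324603/237))) = -355796/6425621057702/79 = -355796*79/6425621057702 = -2007706/458972932693 ≈ -4.3743e-6)
-Z = -1*(-2007706/458972932693) = 2007706/458972932693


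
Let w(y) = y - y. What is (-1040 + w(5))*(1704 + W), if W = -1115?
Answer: -612560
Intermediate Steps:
w(y) = 0
(-1040 + w(5))*(1704 + W) = (-1040 + 0)*(1704 - 1115) = -1040*589 = -612560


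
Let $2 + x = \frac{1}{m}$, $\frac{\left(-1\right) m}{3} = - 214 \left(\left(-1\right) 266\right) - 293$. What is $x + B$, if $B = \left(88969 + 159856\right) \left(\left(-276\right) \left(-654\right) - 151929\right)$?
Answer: $\frac{1207968854752088}{169893} \approx 7.1102 \cdot 10^{9}$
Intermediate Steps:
$m = -169893$ ($m = - 3 \left(- 214 \left(\left(-1\right) 266\right) - 293\right) = - 3 \left(\left(-214\right) \left(-266\right) - 293\right) = - 3 \left(56924 - 293\right) = \left(-3\right) 56631 = -169893$)
$x = - \frac{339787}{169893}$ ($x = -2 + \frac{1}{-169893} = -2 - \frac{1}{169893} = - \frac{339787}{169893} \approx -2.0$)
$B = 7110174375$ ($B = 248825 \left(180504 - 151929\right) = 248825 \cdot 28575 = 7110174375$)
$x + B = - \frac{339787}{169893} + 7110174375 = \frac{1207968854752088}{169893}$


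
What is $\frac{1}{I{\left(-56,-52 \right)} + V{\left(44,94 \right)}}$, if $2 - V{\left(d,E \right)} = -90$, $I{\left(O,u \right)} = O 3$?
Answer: $- \frac{1}{76} \approx -0.013158$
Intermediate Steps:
$I{\left(O,u \right)} = 3 O$
$V{\left(d,E \right)} = 92$ ($V{\left(d,E \right)} = 2 - -90 = 2 + 90 = 92$)
$\frac{1}{I{\left(-56,-52 \right)} + V{\left(44,94 \right)}} = \frac{1}{3 \left(-56\right) + 92} = \frac{1}{-168 + 92} = \frac{1}{-76} = - \frac{1}{76}$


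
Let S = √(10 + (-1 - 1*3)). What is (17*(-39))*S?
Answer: -663*√6 ≈ -1624.0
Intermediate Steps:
S = √6 (S = √(10 + (-1 - 3)) = √(10 - 4) = √6 ≈ 2.4495)
(17*(-39))*S = (17*(-39))*√6 = -663*√6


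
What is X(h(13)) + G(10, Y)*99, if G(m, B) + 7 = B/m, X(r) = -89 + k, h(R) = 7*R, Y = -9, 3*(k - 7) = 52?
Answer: -25403/30 ≈ -846.77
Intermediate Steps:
k = 73/3 (k = 7 + (1/3)*52 = 7 + 52/3 = 73/3 ≈ 24.333)
X(r) = -194/3 (X(r) = -89 + 73/3 = -194/3)
G(m, B) = -7 + B/m
X(h(13)) + G(10, Y)*99 = -194/3 + (-7 - 9/10)*99 = -194/3 - 79/10*99 = -194/3 - 7821/10 = -25403/30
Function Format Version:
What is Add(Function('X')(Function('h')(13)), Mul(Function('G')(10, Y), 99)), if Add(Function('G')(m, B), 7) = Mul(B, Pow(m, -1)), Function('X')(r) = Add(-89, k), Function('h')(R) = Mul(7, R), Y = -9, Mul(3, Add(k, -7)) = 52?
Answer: Rational(-25403, 30) ≈ -846.77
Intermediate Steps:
k = Rational(73, 3) (k = Add(7, Mul(Rational(1, 3), 52)) = Add(7, Rational(52, 3)) = Rational(73, 3) ≈ 24.333)
Function('X')(r) = Rational(-194, 3) (Function('X')(r) = Add(-89, Rational(73, 3)) = Rational(-194, 3))
Function('G')(m, B) = Add(-7, Mul(B, Pow(m, -1)))
Add(Function('X')(Function('h')(13)), Mul(Function('G')(10, Y), 99)) = Add(Rational(-194, 3), Mul(Add(-7, Mul(-9, Pow(10, -1))), 99)) = Add(Rational(-194, 3), Mul(Add(-7, Mul(-9, Rational(1, 10))), 99)) = Add(Rational(-194, 3), Mul(Add(-7, Rational(-9, 10)), 99)) = Add(Rational(-194, 3), Mul(Rational(-79, 10), 99)) = Add(Rational(-194, 3), Rational(-7821, 10)) = Rational(-25403, 30)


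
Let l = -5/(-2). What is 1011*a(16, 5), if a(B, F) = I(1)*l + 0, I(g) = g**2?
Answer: 5055/2 ≈ 2527.5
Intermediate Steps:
l = 5/2 (l = -5*(-1/2) = 5/2 ≈ 2.5000)
a(B, F) = 5/2 (a(B, F) = 1**2*(5/2) + 0 = 1*(5/2) + 0 = 5/2 + 0 = 5/2)
1011*a(16, 5) = 1011*(5/2) = 5055/2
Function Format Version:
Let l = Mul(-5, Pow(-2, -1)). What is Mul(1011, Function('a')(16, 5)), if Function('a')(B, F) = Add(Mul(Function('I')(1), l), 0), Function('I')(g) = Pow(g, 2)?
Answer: Rational(5055, 2) ≈ 2527.5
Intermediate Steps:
l = Rational(5, 2) (l = Mul(-5, Rational(-1, 2)) = Rational(5, 2) ≈ 2.5000)
Function('a')(B, F) = Rational(5, 2) (Function('a')(B, F) = Add(Mul(Pow(1, 2), Rational(5, 2)), 0) = Add(Mul(1, Rational(5, 2)), 0) = Add(Rational(5, 2), 0) = Rational(5, 2))
Mul(1011, Function('a')(16, 5)) = Mul(1011, Rational(5, 2)) = Rational(5055, 2)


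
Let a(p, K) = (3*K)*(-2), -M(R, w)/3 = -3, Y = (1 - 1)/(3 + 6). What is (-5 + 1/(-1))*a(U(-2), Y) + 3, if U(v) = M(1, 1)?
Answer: 3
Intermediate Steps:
Y = 0 (Y = 0/9 = 0*(1/9) = 0)
M(R, w) = 9 (M(R, w) = -3*(-3) = 9)
U(v) = 9
a(p, K) = -6*K
(-5 + 1/(-1))*a(U(-2), Y) + 3 = (-5 + 1/(-1))*(-6*0) + 3 = (-5 - 1)*0 + 3 = -6*0 + 3 = 0 + 3 = 3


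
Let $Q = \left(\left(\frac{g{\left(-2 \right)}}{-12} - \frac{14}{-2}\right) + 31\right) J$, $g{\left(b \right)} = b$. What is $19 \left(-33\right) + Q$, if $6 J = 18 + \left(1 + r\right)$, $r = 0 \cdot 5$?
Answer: $- \frac{18221}{36} \approx -506.14$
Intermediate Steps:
$r = 0$
$J = \frac{19}{6}$ ($J = \frac{18 + \left(1 + 0\right)}{6} = \frac{18 + 1}{6} = \frac{1}{6} \cdot 19 = \frac{19}{6} \approx 3.1667$)
$Q = \frac{4351}{36}$ ($Q = \left(\left(- \frac{2}{-12} - \frac{14}{-2}\right) + 31\right) \frac{19}{6} = \left(\left(\left(-2\right) \left(- \frac{1}{12}\right) - -7\right) + 31\right) \frac{19}{6} = \left(\left(\frac{1}{6} + 7\right) + 31\right) \frac{19}{6} = \left(\frac{43}{6} + 31\right) \frac{19}{6} = \frac{229}{6} \cdot \frac{19}{6} = \frac{4351}{36} \approx 120.86$)
$19 \left(-33\right) + Q = 19 \left(-33\right) + \frac{4351}{36} = -627 + \frac{4351}{36} = - \frac{18221}{36}$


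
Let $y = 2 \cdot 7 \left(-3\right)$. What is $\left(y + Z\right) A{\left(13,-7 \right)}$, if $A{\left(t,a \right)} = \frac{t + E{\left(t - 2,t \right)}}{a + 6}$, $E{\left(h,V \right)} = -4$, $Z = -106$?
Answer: $1332$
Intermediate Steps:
$A{\left(t,a \right)} = \frac{-4 + t}{6 + a}$ ($A{\left(t,a \right)} = \frac{t - 4}{a + 6} = \frac{-4 + t}{6 + a}$)
$y = -42$ ($y = 2 \left(-21\right) = -42$)
$\left(y + Z\right) A{\left(13,-7 \right)} = \left(-42 - 106\right) \frac{-4 + 13}{6 - 7} = - 148 \frac{1}{-1} \cdot 9 = - 148 \left(\left(-1\right) 9\right) = \left(-148\right) \left(-9\right) = 1332$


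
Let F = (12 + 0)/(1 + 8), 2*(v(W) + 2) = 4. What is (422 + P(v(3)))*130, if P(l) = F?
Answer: 165100/3 ≈ 55033.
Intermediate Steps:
v(W) = 0 (v(W) = -2 + (½)*4 = -2 + 2 = 0)
F = 4/3 (F = 12/9 = 12*(⅑) = 4/3 ≈ 1.3333)
P(l) = 4/3
(422 + P(v(3)))*130 = (422 + 4/3)*130 = (1270/3)*130 = 165100/3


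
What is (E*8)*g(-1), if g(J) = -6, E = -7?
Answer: 336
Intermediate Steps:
(E*8)*g(-1) = -7*8*(-6) = -56*(-6) = 336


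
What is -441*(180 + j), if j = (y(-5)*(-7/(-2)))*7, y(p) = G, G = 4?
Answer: -122598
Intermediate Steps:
y(p) = 4
j = 98 (j = (4*(-7/(-2)))*7 = (4*(-7*(-½)))*7 = (4*(7/2))*7 = 14*7 = 98)
-441*(180 + j) = -441*(180 + 98) = -441*278 = -122598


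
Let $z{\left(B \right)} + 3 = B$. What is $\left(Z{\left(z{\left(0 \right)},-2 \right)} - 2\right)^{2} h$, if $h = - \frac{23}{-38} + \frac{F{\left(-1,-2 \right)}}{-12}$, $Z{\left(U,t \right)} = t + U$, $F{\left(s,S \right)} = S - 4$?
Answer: $\frac{1029}{19} \approx 54.158$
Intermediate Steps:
$z{\left(B \right)} = -3 + B$
$F{\left(s,S \right)} = -4 + S$
$Z{\left(U,t \right)} = U + t$
$h = \frac{21}{19}$ ($h = - \frac{23}{-38} + \frac{-4 - 2}{-12} = \left(-23\right) \left(- \frac{1}{38}\right) - - \frac{1}{2} = \frac{23}{38} + \frac{1}{2} = \frac{21}{19} \approx 1.1053$)
$\left(Z{\left(z{\left(0 \right)},-2 \right)} - 2\right)^{2} h = \left(\left(\left(-3 + 0\right) - 2\right) - 2\right)^{2} \cdot \frac{21}{19} = \left(\left(-3 - 2\right) - 2\right)^{2} \cdot \frac{21}{19} = \left(-5 - 2\right)^{2} \cdot \frac{21}{19} = \left(-7\right)^{2} \cdot \frac{21}{19} = 49 \cdot \frac{21}{19} = \frac{1029}{19}$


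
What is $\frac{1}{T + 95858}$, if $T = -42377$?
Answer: $\frac{1}{53481} \approx 1.8698 \cdot 10^{-5}$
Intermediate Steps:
$\frac{1}{T + 95858} = \frac{1}{-42377 + 95858} = \frac{1}{53481}$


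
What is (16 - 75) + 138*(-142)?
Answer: -19655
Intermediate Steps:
(16 - 75) + 138*(-142) = -59 - 19596 = -19655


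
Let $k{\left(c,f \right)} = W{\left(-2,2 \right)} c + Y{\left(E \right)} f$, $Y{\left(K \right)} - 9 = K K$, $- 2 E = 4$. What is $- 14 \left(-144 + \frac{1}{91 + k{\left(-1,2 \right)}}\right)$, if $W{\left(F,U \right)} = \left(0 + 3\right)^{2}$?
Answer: $\frac{108857}{54} \approx 2015.9$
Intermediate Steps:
$W{\left(F,U \right)} = 9$ ($W{\left(F,U \right)} = 3^{2} = 9$)
$E = -2$ ($E = \left(- \frac{1}{2}\right) 4 = -2$)
$Y{\left(K \right)} = 9 + K^{2}$ ($Y{\left(K \right)} = 9 + K K = 9 + K^{2}$)
$k{\left(c,f \right)} = 9 c + 13 f$ ($k{\left(c,f \right)} = 9 c + \left(9 + \left(-2\right)^{2}\right) f = 9 c + \left(9 + 4\right) f = 9 c + 13 f$)
$- 14 \left(-144 + \frac{1}{91 + k{\left(-1,2 \right)}}\right) = - 14 \left(-144 + \frac{1}{91 + \left(9 \left(-1\right) + 13 \cdot 2\right)}\right) = - 14 \left(-144 + \frac{1}{91 + \left(-9 + 26\right)}\right) = - 14 \left(-144 + \frac{1}{91 + 17}\right) = - 14 \left(-144 + \frac{1}{108}\right) = \left(-14\right) \left(- \frac{15551}{108}\right) = \frac{108857}{54}$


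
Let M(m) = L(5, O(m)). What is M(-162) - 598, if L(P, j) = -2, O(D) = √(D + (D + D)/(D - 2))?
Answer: -600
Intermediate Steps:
O(D) = √(D + 2*D/(-2 + D)) (O(D) = √(D + (2*D)/(-2 + D)) = √(D + 2*D/(-2 + D)))
M(m) = -2
M(-162) - 598 = -2 - 598 = -600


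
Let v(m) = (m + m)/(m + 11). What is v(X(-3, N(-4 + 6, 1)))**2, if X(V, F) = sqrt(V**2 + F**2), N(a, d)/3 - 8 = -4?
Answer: 20961/128 - 5049*sqrt(17)/128 ≈ 1.1206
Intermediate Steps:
N(a, d) = 12 (N(a, d) = 24 + 3*(-4) = 24 - 12 = 12)
X(V, F) = sqrt(F**2 + V**2)
v(m) = 2*m/(11 + m) (v(m) = (2*m)/(11 + m) = 2*m/(11 + m))
v(X(-3, N(-4 + 6, 1)))**2 = (2*sqrt(12**2 + (-3)**2)/(11 + sqrt(12**2 + (-3)**2)))**2 = (2*sqrt(144 + 9)/(11 + sqrt(144 + 9)))**2 = (2*sqrt(153)/(11 + sqrt(153)))**2 = (2*(3*sqrt(17))/(11 + 3*sqrt(17)))**2 = (6*sqrt(17)/(11 + 3*sqrt(17)))**2 = 612/(11 + 3*sqrt(17))**2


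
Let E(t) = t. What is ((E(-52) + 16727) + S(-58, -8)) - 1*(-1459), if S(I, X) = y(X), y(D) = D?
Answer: 18126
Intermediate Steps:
S(I, X) = X
((E(-52) + 16727) + S(-58, -8)) - 1*(-1459) = ((-52 + 16727) - 8) - 1*(-1459) = (16675 - 8) + 1459 = 16667 + 1459 = 18126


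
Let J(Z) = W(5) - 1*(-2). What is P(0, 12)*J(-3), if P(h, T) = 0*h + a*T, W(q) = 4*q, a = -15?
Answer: -3960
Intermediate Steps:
P(h, T) = -15*T (P(h, T) = 0*h - 15*T = 0 - 15*T = -15*T)
J(Z) = 22 (J(Z) = 4*5 - 1*(-2) = 20 + 2 = 22)
P(0, 12)*J(-3) = -15*12*22 = -180*22 = -3960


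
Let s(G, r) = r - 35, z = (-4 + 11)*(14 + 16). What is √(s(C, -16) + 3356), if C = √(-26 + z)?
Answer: √3305 ≈ 57.489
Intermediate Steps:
z = 210 (z = 7*30 = 210)
C = 2*√46 (C = √(-26 + 210) = √184 = 2*√46 ≈ 13.565)
s(G, r) = -35 + r
√(s(C, -16) + 3356) = √((-35 - 16) + 3356) = √(-51 + 3356) = √3305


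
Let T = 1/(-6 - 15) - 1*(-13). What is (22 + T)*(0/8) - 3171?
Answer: -3171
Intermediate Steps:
T = 272/21 (T = 1/(-21) + 13 = -1/21 + 13 = 272/21 ≈ 12.952)
(22 + T)*(0/8) - 3171 = (22 + 272/21)*(0/8) - 3171 = 734*(0*(⅛))/21 - 3171 = (734/21)*0 - 3171 = 0 - 3171 = -3171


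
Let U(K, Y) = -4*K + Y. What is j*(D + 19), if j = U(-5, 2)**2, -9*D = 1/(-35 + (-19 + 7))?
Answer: 3890392/423 ≈ 9197.1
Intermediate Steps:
U(K, Y) = Y - 4*K
D = 1/423 (D = -1/(9*(-35 + (-19 + 7))) = -1/(9*(-35 - 12)) = -1/9/(-47) = -1/9*(-1/47) = 1/423 ≈ 0.0023641)
j = 484 (j = (2 - 4*(-5))**2 = (2 + 20)**2 = 22**2 = 484)
j*(D + 19) = 484*(1/423 + 19) = 484*(8038/423) = 3890392/423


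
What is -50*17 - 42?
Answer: -892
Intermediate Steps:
-50*17 - 42 = -850 - 42 = -892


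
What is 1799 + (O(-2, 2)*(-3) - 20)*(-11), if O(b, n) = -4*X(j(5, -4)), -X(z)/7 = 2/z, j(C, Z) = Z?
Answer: 1557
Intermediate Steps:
X(z) = -14/z
O(b, n) = -14 (O(b, n) = -(-56)/(-4) = -(-56)*(-1)/4 = -4*7/2 = -14)
1799 + (O(-2, 2)*(-3) - 20)*(-11) = 1799 + (-14*(-3) - 20)*(-11) = 1799 + (42 - 20)*(-11) = 1799 + 22*(-11) = 1799 - 242 = 1557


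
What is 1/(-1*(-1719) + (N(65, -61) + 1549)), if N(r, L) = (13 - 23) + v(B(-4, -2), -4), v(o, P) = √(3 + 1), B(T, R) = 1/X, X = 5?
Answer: 1/3260 ≈ 0.00030675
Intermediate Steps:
B(T, R) = ⅕ (B(T, R) = 1/5 = ⅕)
v(o, P) = 2 (v(o, P) = √4 = 2)
N(r, L) = -8 (N(r, L) = (13 - 23) + 2 = -10 + 2 = -8)
1/(-1*(-1719) + (N(65, -61) + 1549)) = 1/(-1*(-1719) + (-8 + 1549)) = 1/(1719 + 1541) = 1/3260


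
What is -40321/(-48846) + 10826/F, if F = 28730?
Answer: 843614563/701672790 ≈ 1.2023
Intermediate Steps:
-40321/(-48846) + 10826/F = -40321/(-48846) + 10826/28730 = -40321*(-1/48846) + 10826*(1/28730) = 40321/48846 + 5413/14365 = 843614563/701672790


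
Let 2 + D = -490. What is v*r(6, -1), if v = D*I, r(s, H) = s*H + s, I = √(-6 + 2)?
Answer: 0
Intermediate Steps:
I = 2*I (I = √(-4) = 2*I ≈ 2.0*I)
D = -492 (D = -2 - 490 = -492)
r(s, H) = s + H*s (r(s, H) = H*s + s = s + H*s)
v = -984*I ≈ -984.0*I
v*r(6, -1) = (-984*I)*(6*(1 - 1)) = (-984*I)*(6*0) = -984*I*0 = 0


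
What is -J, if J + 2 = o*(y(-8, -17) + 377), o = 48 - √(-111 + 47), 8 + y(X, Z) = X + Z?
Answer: -16510 + 2752*I ≈ -16510.0 + 2752.0*I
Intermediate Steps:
y(X, Z) = -8 + X + Z (y(X, Z) = -8 + (X + Z) = -8 + X + Z)
o = 48 - 8*I (o = 48 - √(-64) = 48 - 8*I ≈ 48.0 - 8.0*I)
J = 16510 - 2752*I (J = -2 + (48 - 8*I)*((-8 - 8 - 17) + 377) = -2 + (48 - 8*I)*(-33 + 377) = -2 + (48 - 8*I)*344 = -2 + (16512 - 2752*I) = 16510 - 2752*I ≈ 16510.0 - 2752.0*I)
-J = -(16510 - 2752*I) = -16510 + 2752*I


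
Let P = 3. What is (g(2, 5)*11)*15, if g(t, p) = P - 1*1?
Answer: 330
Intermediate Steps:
g(t, p) = 2 (g(t, p) = 3 - 1*1 = 3 - 1 = 2)
(g(2, 5)*11)*15 = (2*11)*15 = 22*15 = 330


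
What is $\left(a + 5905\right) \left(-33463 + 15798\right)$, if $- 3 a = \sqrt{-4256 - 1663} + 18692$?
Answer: $\frac{17258705}{3} + \frac{17665 i \sqrt{5919}}{3} \approx 5.7529 \cdot 10^{6} + 4.5302 \cdot 10^{5} i$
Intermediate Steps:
$a = - \frac{18692}{3} - \frac{i \sqrt{5919}}{3}$ ($a = - \frac{\sqrt{-4256 - 1663} + 18692}{3} = - \frac{\sqrt{-5919} + 18692}{3} = - \frac{i \sqrt{5919} + 18692}{3} = - \frac{18692 + i \sqrt{5919}}{3} = - \frac{18692}{3} - \frac{i \sqrt{5919}}{3} \approx -6230.7 - 25.645 i$)
$\left(a + 5905\right) \left(-33463 + 15798\right) = \left(\left(- \frac{18692}{3} - \frac{i \sqrt{5919}}{3}\right) + 5905\right) \left(-33463 + 15798\right) = \left(- \frac{977}{3} - \frac{i \sqrt{5919}}{3}\right) \left(-17665\right) = \frac{17258705}{3} + \frac{17665 i \sqrt{5919}}{3}$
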